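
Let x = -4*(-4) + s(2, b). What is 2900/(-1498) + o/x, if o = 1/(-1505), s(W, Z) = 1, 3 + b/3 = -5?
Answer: -5299857/2737595 ≈ -1.9360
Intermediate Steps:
b = -24 (b = -9 + 3*(-5) = -9 - 15 = -24)
o = -1/1505 ≈ -0.00066445
x = 17 (x = -4*(-4) + 1 = 16 + 1 = 17)
2900/(-1498) + o/x = 2900/(-1498) - 1/1505/17 = 2900*(-1/1498) - 1/1505*1/17 = -1450/749 - 1/25585 = -5299857/2737595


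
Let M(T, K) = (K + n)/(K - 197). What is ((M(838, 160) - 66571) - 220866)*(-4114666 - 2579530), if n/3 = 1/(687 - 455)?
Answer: 4129308662348719/2146 ≈ 1.9242e+12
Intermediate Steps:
n = 3/232 (n = 3/(687 - 455) = 3/232 ≈ 0.012931)
M(T, K) = (3/232 + K)/(-197 + K) (M(T, K) = (K + 3/232)/(K - 197) = (3/232 + K)/(-197 + K))
((M(838, 160) - 66571) - 220866)*(-4114666 - 2579530) = (((3/232 + 160)/(-197 + 160) - 66571) - 220866)*(-4114666 - 2579530) = (((37123/232)/(-37) - 66571) - 220866)*(-6694196) = ((-1/37*37123/232 - 66571) - 220866)*(-6694196) = ((-37123/8584 - 66571) - 220866)*(-6694196) = (-571482587/8584 - 220866)*(-6694196) = -2467396331/8584*(-6694196) = 4129308662348719/2146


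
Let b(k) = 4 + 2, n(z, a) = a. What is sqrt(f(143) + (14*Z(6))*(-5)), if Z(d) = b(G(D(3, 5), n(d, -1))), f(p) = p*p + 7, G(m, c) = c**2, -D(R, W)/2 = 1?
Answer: 2*sqrt(5009) ≈ 141.55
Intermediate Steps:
D(R, W) = -2 (D(R, W) = -2*1 = -2)
b(k) = 6
f(p) = 7 + p**2 (f(p) = p**2 + 7 = 7 + p**2)
Z(d) = 6
sqrt(f(143) + (14*Z(6))*(-5)) = sqrt((7 + 143**2) + (14*6)*(-5)) = sqrt((7 + 20449) + 84*(-5)) = sqrt(20456 - 420) = sqrt(20036) = 2*sqrt(5009)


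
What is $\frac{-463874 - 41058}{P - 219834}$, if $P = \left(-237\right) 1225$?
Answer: $\frac{504932}{510159} \approx 0.98975$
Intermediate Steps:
$P = -290325$
$\frac{-463874 - 41058}{P - 219834} = \frac{-463874 - 41058}{-290325 - 219834} = - \frac{504932}{-290325 - 219834} = - \frac{504932}{-510159} = \left(-504932\right) \left(- \frac{1}{510159}\right) = \frac{504932}{510159}$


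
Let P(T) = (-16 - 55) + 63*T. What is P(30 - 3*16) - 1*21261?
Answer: -22466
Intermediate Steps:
P(T) = -71 + 63*T
P(30 - 3*16) - 1*21261 = (-71 + 63*(30 - 3*16)) - 1*21261 = (-71 + 63*(30 - 1*48)) - 21261 = (-71 + 63*(30 - 48)) - 21261 = (-71 + 63*(-18)) - 21261 = (-71 - 1134) - 21261 = -1205 - 21261 = -22466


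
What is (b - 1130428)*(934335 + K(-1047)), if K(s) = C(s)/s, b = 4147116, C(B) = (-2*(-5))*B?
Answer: 2818627349360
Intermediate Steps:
C(B) = 10*B
K(s) = 10 (K(s) = (10*s)/s = 10)
(b - 1130428)*(934335 + K(-1047)) = (4147116 - 1130428)*(934335 + 10) = 3016688*934345 = 2818627349360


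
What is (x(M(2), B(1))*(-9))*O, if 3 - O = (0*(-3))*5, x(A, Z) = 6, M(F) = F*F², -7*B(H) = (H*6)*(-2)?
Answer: -162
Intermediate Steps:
B(H) = 12*H/7 (B(H) = -H*6*(-2)/7 = -6*H*(-2)/7 = -(-12)*H/7 = 12*H/7)
M(F) = F³
O = 3 (O = 3 - 0*(-3)*5 = 3 - 0*5 = 3 - 1*0 = 3 + 0 = 3)
(x(M(2), B(1))*(-9))*O = (6*(-9))*3 = -54*3 = -162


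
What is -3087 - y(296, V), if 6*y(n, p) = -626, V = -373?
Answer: -8948/3 ≈ -2982.7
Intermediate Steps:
y(n, p) = -313/3 (y(n, p) = (⅙)*(-626) = -313/3)
-3087 - y(296, V) = -3087 - 1*(-313/3) = -3087 + 313/3 = -8948/3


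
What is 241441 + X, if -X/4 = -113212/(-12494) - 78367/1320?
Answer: 498147874639/2061510 ≈ 2.4164e+5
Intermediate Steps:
X = 414838729/2061510 (X = -4*(-113212/(-12494) - 78367/1320) = -4*(-113212*(-1/12494) - 78367*1/1320) = -4*(56606/6247 - 78367/1320) = -4*(-414838729/8246040) = 414838729/2061510 ≈ 201.23)
241441 + X = 241441 + 414838729/2061510 = 498147874639/2061510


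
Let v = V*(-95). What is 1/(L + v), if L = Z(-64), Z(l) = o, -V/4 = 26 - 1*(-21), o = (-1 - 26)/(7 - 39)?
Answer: 32/571547 ≈ 5.5988e-5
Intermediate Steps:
o = 27/32 (o = -27/(-32) = -27*(-1/32) = 27/32 ≈ 0.84375)
V = -188 (V = -4*(26 - 1*(-21)) = -4*(26 + 21) = -4*47 = -188)
Z(l) = 27/32
v = 17860 (v = -188*(-95) = 17860)
L = 27/32 ≈ 0.84375
1/(L + v) = 1/(27/32 + 17860) = 1/(571547/32) = 32/571547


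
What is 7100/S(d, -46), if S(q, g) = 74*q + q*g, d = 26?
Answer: 1775/182 ≈ 9.7527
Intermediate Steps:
S(q, g) = 74*q + g*q
7100/S(d, -46) = 7100/((26*(74 - 46))) = 7100/((26*28)) = 7100/728 = 7100*(1/728) = 1775/182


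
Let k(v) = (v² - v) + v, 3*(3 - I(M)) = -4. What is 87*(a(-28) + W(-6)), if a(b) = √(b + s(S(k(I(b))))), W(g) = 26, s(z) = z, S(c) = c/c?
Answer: 2262 + 261*I*√3 ≈ 2262.0 + 452.07*I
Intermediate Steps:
I(M) = 13/3 (I(M) = 3 - ⅓*(-4) = 3 + 4/3 = 13/3)
k(v) = v²
S(c) = 1
a(b) = √(1 + b) (a(b) = √(b + 1) = √(1 + b))
87*(a(-28) + W(-6)) = 87*(√(1 - 28) + 26) = 87*(√(-27) + 26) = 87*(3*I*√3 + 26) = 87*(26 + 3*I*√3) = 2262 + 261*I*√3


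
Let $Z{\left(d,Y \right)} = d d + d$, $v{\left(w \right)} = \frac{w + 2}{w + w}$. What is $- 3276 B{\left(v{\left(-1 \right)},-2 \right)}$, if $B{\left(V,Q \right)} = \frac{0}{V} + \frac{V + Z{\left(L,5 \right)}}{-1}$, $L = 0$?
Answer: $-1638$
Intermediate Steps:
$v{\left(w \right)} = \frac{2 + w}{2 w}$
$Z{\left(d,Y \right)} = d + d^{2}$ ($Z{\left(d,Y \right)} = d^{2} + d = d + d^{2}$)
$B{\left(V,Q \right)} = - V$ ($B{\left(V,Q \right)} = \frac{0}{V} + \frac{V + 0 \left(1 + 0\right)}{-1} = 0 + \left(V + 0 \cdot 1\right) \left(-1\right) = 0 + \left(V + 0\right) \left(-1\right) = 0 + V \left(-1\right) = 0 - V = - V$)
$- 3276 B{\left(v{\left(-1 \right)},-2 \right)} = - 3276 \left(- \frac{2 - 1}{2 \left(-1\right)}\right) = - 3276 \left(- \frac{\left(-1\right) 1}{2}\right) = - 3276 \left(\left(-1\right) \left(- \frac{1}{2}\right)\right) = \left(-3276\right) \frac{1}{2} = -1638$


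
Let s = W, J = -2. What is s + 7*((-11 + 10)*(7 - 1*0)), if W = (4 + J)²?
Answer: -45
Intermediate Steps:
W = 4 (W = (4 - 2)² = 2² = 4)
s = 4
s + 7*((-11 + 10)*(7 - 1*0)) = 4 + 7*((-11 + 10)*(7 - 1*0)) = 4 + 7*(-(7 + 0)) = 4 + 7*(-1*7) = 4 + 7*(-7) = 4 - 49 = -45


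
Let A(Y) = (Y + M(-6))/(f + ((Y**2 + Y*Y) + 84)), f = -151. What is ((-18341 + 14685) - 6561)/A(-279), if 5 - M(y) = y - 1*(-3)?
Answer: 1589918455/271 ≈ 5.8669e+6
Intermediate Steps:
M(y) = 2 - y (M(y) = 5 - (y - 1*(-3)) = 5 - (y + 3) = 5 - (3 + y) = 5 + (-3 - y) = 2 - y)
A(Y) = (8 + Y)/(-67 + 2*Y**2) (A(Y) = (Y + (2 - 1*(-6)))/(-151 + ((Y**2 + Y*Y) + 84)) = (Y + (2 + 6))/(-151 + ((Y**2 + Y**2) + 84)) = (Y + 8)/(-151 + (2*Y**2 + 84)) = (8 + Y)/(-151 + (84 + 2*Y**2)) = (8 + Y)/(-67 + 2*Y**2))
((-18341 + 14685) - 6561)/A(-279) = ((-18341 + 14685) - 6561)/(((8 - 279)/(-67 + 2*(-279)**2))) = (-3656 - 6561)/((-271/(-67 + 2*77841))) = -10217/(-271/(-67 + 155682)) = -10217/(-271/155615) = -10217*(-155615/271) = 1589918455/271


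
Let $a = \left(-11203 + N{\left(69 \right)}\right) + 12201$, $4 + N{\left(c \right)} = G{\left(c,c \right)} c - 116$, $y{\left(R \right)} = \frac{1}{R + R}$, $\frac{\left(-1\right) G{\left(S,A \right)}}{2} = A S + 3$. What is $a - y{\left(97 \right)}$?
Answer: $- \frac{127371477}{194} \approx -6.5655 \cdot 10^{5}$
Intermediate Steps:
$G{\left(S,A \right)} = -6 - 2 A S$ ($G{\left(S,A \right)} = - 2 \left(A S + 3\right) = - 2 \left(3 + A S\right) = -6 - 2 A S$)
$y{\left(R \right)} = \frac{1}{2 R}$
$N{\left(c \right)} = -120 + c \left(-6 - 2 c^{2}\right)$ ($N{\left(c \right)} = -4 + \left(\left(-6 - 2 c c\right) c - 116\right) = -4 + \left(\left(-6 - 2 c^{2}\right) c - 116\right) = -4 + \left(c \left(-6 - 2 c^{2}\right) - 116\right) = -4 + \left(-116 + c \left(-6 - 2 c^{2}\right)\right) = -120 + c \left(-6 - 2 c^{2}\right)$)
$a = -656554$ ($a = \left(-11203 - \left(120 + 138 \left(3 + 69^{2}\right)\right)\right) + 12201 = \left(-11203 - \left(120 + 138 \left(3 + 4761\right)\right)\right) + 12201 = \left(-11203 - \left(120 + 138 \cdot 4764\right)\right) + 12201 = \left(-11203 - 657552\right) + 12201 = -668755 + 12201 = -656554$)
$a - y{\left(97 \right)} = -656554 - \frac{1}{2 \cdot 97} = -656554 - \frac{1}{2} \cdot \frac{1}{97} = -656554 - \frac{1}{194} = - \frac{127371477}{194}$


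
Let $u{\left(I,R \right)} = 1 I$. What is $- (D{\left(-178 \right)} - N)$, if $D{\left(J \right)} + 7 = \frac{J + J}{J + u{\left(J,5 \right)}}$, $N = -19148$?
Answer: $-19142$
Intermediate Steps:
$u{\left(I,R \right)} = I$
$D{\left(J \right)} = -6$ ($D{\left(J \right)} = -7 + \frac{J + J}{J + J} = -7 + \frac{2 J}{2 J} = -7 + 2 J \frac{1}{2 J} = -7 + 1 = -6$)
$- (D{\left(-178 \right)} - N) = - (-6 - -19148) = - (-6 + 19148) = \left(-1\right) 19142 = -19142$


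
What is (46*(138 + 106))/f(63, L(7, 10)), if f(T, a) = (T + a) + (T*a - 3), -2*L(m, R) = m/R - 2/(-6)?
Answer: 42090/101 ≈ 416.73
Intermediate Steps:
L(m, R) = -⅙ - m/(2*R) (L(m, R) = -(m/R - 2/(-6))/2 = -(m/R - 2*(-⅙))/2 = -(m/R + ⅓)/2 = -(⅓ + m/R)/2 = -⅙ - m/(2*R))
f(T, a) = -3 + T + a + T*a (f(T, a) = (T + a) + (-3 + T*a) = -3 + T + a + T*a)
(46*(138 + 106))/f(63, L(7, 10)) = (46*(138 + 106))/(-3 + 63 + (⅙)*(-1*10 - 3*7)/10 + 63*((⅙)*(-1*10 - 3*7)/10)) = (46*244)/(-3 + 63 + (⅙)*(⅒)*(-10 - 21) + 63*((⅙)*(⅒)*(-10 - 21))) = 11224/(-3 + 63 + (⅙)*(⅒)*(-31) + 63*((⅙)*(⅒)*(-31))) = 11224/(-3 + 63 - 31/60 + 63*(-31/60)) = 11224/(-3 + 63 - 31/60 - 651/20) = 11224/(404/15) = 11224*(15/404) = 42090/101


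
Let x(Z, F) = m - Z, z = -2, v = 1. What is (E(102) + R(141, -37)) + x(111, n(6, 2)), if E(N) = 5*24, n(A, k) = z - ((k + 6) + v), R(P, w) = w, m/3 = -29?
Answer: -115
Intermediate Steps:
m = -87 (m = 3*(-29) = -87)
n(A, k) = -9 - k (n(A, k) = -2 - ((k + 6) + 1) = -2 - ((6 + k) + 1) = -2 - (7 + k) = -2 + (-7 - k) = -9 - k)
x(Z, F) = -87 - Z
E(N) = 120
(E(102) + R(141, -37)) + x(111, n(6, 2)) = (120 - 37) + (-87 - 1*111) = 83 + (-87 - 111) = 83 - 198 = -115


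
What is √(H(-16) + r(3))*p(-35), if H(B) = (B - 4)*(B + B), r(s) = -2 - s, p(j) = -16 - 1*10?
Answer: -26*√635 ≈ -655.18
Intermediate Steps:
p(j) = -26 (p(j) = -16 - 10 = -26)
H(B) = 2*B*(-4 + B) (H(B) = (-4 + B)*(2*B) = 2*B*(-4 + B))
√(H(-16) + r(3))*p(-35) = √(2*(-16)*(-4 - 16) + (-2 - 1*3))*(-26) = √(2*(-16)*(-20) + (-2 - 3))*(-26) = √(640 - 5)*(-26) = √635*(-26) = -26*√635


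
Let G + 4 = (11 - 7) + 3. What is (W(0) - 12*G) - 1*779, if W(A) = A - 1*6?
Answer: -821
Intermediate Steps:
G = 3 (G = -4 + ((11 - 7) + 3) = -4 + (4 + 3) = -4 + 7 = 3)
W(A) = -6 + A (W(A) = A - 6 = -6 + A)
(W(0) - 12*G) - 1*779 = ((-6 + 0) - 12*3) - 1*779 = (-6 - 36) - 779 = -42 - 779 = -821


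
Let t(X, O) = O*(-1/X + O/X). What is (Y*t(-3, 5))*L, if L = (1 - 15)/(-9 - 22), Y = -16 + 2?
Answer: 3920/93 ≈ 42.151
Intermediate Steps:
Y = -14
L = 14/31 (L = -14/(-31) = -14*(-1/31) = 14/31 ≈ 0.45161)
(Y*t(-3, 5))*L = -70*(-1 + 5)/(-3)*(14/31) = -70*(-1)*4/3*(14/31) = -14*(-20/3)*(14/31) = (280/3)*(14/31) = 3920/93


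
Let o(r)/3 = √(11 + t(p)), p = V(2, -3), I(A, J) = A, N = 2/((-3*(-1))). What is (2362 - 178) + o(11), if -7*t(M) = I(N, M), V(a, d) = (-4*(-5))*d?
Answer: 2184 + √4809/7 ≈ 2193.9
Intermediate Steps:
V(a, d) = 20*d
N = ⅔ (N = 2/3 = 2*(⅓) = ⅔ ≈ 0.66667)
p = -60 (p = 20*(-3) = -60)
t(M) = -2/21 (t(M) = -⅐*⅔ = -2/21)
o(r) = √4809/7 (o(r) = 3*√(11 - 2/21) = 3*√(229/21) = 3*(√4809/21) = √4809/7)
(2362 - 178) + o(11) = (2362 - 178) + √4809/7 = 2184 + √4809/7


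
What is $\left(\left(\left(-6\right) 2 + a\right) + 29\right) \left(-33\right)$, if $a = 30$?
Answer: $-1551$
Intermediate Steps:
$\left(\left(\left(-6\right) 2 + a\right) + 29\right) \left(-33\right) = \left(\left(\left(-6\right) 2 + 30\right) + 29\right) \left(-33\right) = \left(\left(-12 + 30\right) + 29\right) \left(-33\right) = \left(18 + 29\right) \left(-33\right) = 47 \left(-33\right) = -1551$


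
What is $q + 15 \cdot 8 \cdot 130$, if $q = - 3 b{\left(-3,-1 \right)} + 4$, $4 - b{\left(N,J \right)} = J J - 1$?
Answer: $15592$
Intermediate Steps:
$b{\left(N,J \right)} = 5 - J^{2}$ ($b{\left(N,J \right)} = 4 - \left(J J - 1\right) = 4 - \left(J^{2} - 1\right) = 4 - \left(-1 + J^{2}\right) = 5 - J^{2}$)
$q = -8$ ($q = - 3 \left(5 - \left(-1\right)^{2}\right) + 4 = - 3 \left(5 - 1\right) + 4 = \left(-3\right) 4 + 4 = -12 + 4 = -8$)
$q + 15 \cdot 8 \cdot 130 = -8 + 15 \cdot 8 \cdot 130 = -8 + 120 \cdot 130 = -8 + 15600 = 15592$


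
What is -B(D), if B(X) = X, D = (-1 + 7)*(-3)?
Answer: 18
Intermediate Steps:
D = -18 (D = 6*(-3) = -18)
-B(D) = -1*(-18) = 18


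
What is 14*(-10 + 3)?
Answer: -98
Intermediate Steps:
14*(-10 + 3) = 14*(-7) = -98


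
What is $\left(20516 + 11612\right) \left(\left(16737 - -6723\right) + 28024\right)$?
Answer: $1654077952$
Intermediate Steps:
$\left(20516 + 11612\right) \left(\left(16737 - -6723\right) + 28024\right) = 32128 \left(\left(16737 + 6723\right) + 28024\right) = 32128 \left(23460 + 28024\right) = 32128 \cdot 51484 = 1654077952$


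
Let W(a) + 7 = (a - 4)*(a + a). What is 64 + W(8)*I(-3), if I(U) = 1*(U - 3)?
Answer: -278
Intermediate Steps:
I(U) = -3 + U (I(U) = 1*(-3 + U) = -3 + U)
W(a) = -7 + 2*a*(-4 + a) (W(a) = -7 + (a - 4)*(a + a) = -7 + (-4 + a)*(2*a) = -7 + 2*a*(-4 + a))
64 + W(8)*I(-3) = 64 + (-7 - 8*8 + 2*8²)*(-3 - 3) = 64 + (-7 - 64 + 2*64)*(-6) = 64 + (-7 - 64 + 128)*(-6) = 64 + 57*(-6) = 64 - 342 = -278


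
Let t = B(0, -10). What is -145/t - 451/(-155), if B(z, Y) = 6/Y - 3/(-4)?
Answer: -448147/465 ≈ -963.76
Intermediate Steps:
B(z, Y) = ¾ + 6/Y (B(z, Y) = 6/Y - 3*(-¼) = 6/Y + ¾ = ¾ + 6/Y)
t = 3/20 (t = ¾ + 6/(-10) = ¾ + 6*(-⅒) = ¾ - ⅗ = 3/20 ≈ 0.15000)
-145/t - 451/(-155) = -145/3/20 - 451/(-155) = -145*20/3 - 451*(-1/155) = -2900/3 + 451/155 = -448147/465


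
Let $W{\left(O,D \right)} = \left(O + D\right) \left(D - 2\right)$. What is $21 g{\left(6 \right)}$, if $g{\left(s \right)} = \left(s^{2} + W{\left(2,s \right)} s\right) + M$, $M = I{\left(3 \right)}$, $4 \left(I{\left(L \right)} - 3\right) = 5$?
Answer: $\frac{19509}{4} \approx 4877.3$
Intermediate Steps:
$I{\left(L \right)} = \frac{17}{4}$ ($I{\left(L \right)} = 3 + \frac{1}{4} \cdot 5 = 3 + \frac{5}{4} = \frac{17}{4}$)
$W{\left(O,D \right)} = \left(-2 + D\right) \left(D + O\right)$ ($W{\left(O,D \right)} = \left(D + O\right) \left(-2 + D\right) = \left(-2 + D\right) \left(D + O\right)$)
$M = \frac{17}{4} \approx 4.25$
$g{\left(s \right)} = \frac{17}{4} + s^{2} + s \left(-4 + s^{2}\right)$ ($g{\left(s \right)} = \left(s^{2} + \left(s^{2} - 2 s - 4 + s 2\right) s\right) + \frac{17}{4} = \left(s^{2} + \left(s^{2} - 2 s - 4 + 2 s\right) s\right) + \frac{17}{4} = \left(s^{2} + \left(-4 + s^{2}\right) s\right) + \frac{17}{4} = \left(s^{2} + s \left(-4 + s^{2}\right)\right) + \frac{17}{4} = \frac{17}{4} + s^{2} + s \left(-4 + s^{2}\right)$)
$21 g{\left(6 \right)} = 21 \left(\frac{17}{4} + 6^{2} + 6^{3} - 24\right) = 21 \left(\frac{17}{4} + 36 + 216 - 24\right) = 21 \cdot \frac{929}{4} = \frac{19509}{4}$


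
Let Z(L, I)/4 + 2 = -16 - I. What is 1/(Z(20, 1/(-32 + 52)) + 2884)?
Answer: 5/14059 ≈ 0.00035564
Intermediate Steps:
Z(L, I) = -72 - 4*I (Z(L, I) = -8 + 4*(-16 - I) = -8 + (-64 - 4*I) = -72 - 4*I)
1/(Z(20, 1/(-32 + 52)) + 2884) = 1/((-72 - 4/(-32 + 52)) + 2884) = 1/((-72 - 4/20) + 2884) = 1/((-72 - 4*1/20) + 2884) = 1/((-72 - 1/5) + 2884) = 1/(-361/5 + 2884) = 1/(14059/5) = 5/14059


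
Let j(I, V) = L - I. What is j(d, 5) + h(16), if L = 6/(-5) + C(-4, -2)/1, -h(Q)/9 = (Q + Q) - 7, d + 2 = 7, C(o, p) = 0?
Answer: -1156/5 ≈ -231.20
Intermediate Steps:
d = 5 (d = -2 + 7 = 5)
h(Q) = 63 - 18*Q (h(Q) = -9*((Q + Q) - 7) = -9*(2*Q - 7) = -9*(-7 + 2*Q) = 63 - 18*Q)
L = -6/5 (L = 6/(-5) + 0/1 = 6*(-⅕) + 0*1 = -6/5 + 0 = -6/5 ≈ -1.2000)
j(I, V) = -6/5 - I
j(d, 5) + h(16) = (-6/5 - 1*5) + (63 - 18*16) = (-6/5 - 5) + (63 - 288) = -31/5 - 225 = -1156/5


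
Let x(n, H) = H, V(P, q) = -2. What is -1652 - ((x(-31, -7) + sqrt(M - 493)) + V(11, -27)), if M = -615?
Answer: -1643 - 2*I*sqrt(277) ≈ -1643.0 - 33.287*I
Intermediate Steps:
-1652 - ((x(-31, -7) + sqrt(M - 493)) + V(11, -27)) = -1652 - ((-7 + sqrt(-615 - 493)) - 2) = -1652 - ((-7 + sqrt(-1108)) - 2) = -1652 - ((-7 + 2*I*sqrt(277)) - 2) = -1652 - (-9 + 2*I*sqrt(277)) = -1652 + (9 - 2*I*sqrt(277)) = -1643 - 2*I*sqrt(277)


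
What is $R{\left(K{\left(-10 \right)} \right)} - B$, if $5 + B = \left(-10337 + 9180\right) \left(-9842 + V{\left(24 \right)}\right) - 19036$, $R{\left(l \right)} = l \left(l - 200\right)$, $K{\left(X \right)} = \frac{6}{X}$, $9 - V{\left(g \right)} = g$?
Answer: $- \frac{284634691}{25} \approx -1.1385 \cdot 10^{7}$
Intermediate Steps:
$V{\left(g \right)} = 9 - g$
$R{\left(l \right)} = l \left(-200 + l\right)$
$B = 11385508$ ($B = -5 - \left(19036 - \left(-10337 + 9180\right) \left(-9842 + \left(9 - 24\right)\right)\right) = -5 - \left(19036 + 1157 \left(-9842 + \left(9 - 24\right)\right)\right) = -5 - \left(19036 + 1157 \left(-9842 - 15\right)\right) = -5 - -11385513 = -5 + \left(11404549 - 19036\right) = -5 + 11385513 = 11385508$)
$R{\left(K{\left(-10 \right)} \right)} - B = \frac{6}{-10} \left(-200 + \frac{6}{-10}\right) - 11385508 = 6 \left(- \frac{1}{10}\right) \left(-200 + 6 \left(- \frac{1}{10}\right)\right) - 11385508 = - \frac{3 \left(-200 - \frac{3}{5}\right)}{5} - 11385508 = \left(- \frac{3}{5}\right) \left(- \frac{1003}{5}\right) - 11385508 = \frac{3009}{25} - 11385508 = - \frac{284634691}{25}$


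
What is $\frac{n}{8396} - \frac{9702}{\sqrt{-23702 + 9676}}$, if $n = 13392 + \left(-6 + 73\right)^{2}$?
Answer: $\frac{17881}{8396} + \frac{4851 i \sqrt{14026}}{7013} \approx 2.1297 + 81.921 i$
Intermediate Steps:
$n = 17881$ ($n = 13392 + 67^{2} = 13392 + 4489 = 17881$)
$\frac{n}{8396} - \frac{9702}{\sqrt{-23702 + 9676}} = \frac{17881}{8396} - \frac{9702}{\sqrt{-23702 + 9676}} = 17881 \cdot \frac{1}{8396} - \frac{9702}{\sqrt{-14026}} = \frac{17881}{8396} - \frac{9702}{i \sqrt{14026}} = \frac{17881}{8396} - 9702 \left(- \frac{i \sqrt{14026}}{14026}\right) = \frac{17881}{8396} + \frac{4851 i \sqrt{14026}}{7013}$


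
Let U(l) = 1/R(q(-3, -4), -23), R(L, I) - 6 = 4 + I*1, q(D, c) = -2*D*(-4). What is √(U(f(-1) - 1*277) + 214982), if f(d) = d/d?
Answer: √36331945/13 ≈ 463.66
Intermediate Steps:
f(d) = 1
q(D, c) = 8*D
R(L, I) = 10 + I (R(L, I) = 6 + (4 + I*1) = 6 + (4 + I) = 10 + I)
U(l) = -1/13 (U(l) = 1/(10 - 23) = 1/(-13) = -1/13)
√(U(f(-1) - 1*277) + 214982) = √(-1/13 + 214982) = √(2794765/13) = √36331945/13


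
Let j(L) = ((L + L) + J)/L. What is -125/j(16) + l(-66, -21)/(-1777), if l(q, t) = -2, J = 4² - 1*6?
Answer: -1776958/37317 ≈ -47.618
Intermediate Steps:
J = 10 (J = 16 - 6 = 10)
j(L) = (10 + 2*L)/L (j(L) = ((L + L) + 10)/L = (2*L + 10)/L = (10 + 2*L)/L)
-125/j(16) + l(-66, -21)/(-1777) = -125/(2 + 10/16) - 2/(-1777) = -125/(2 + 10*(1/16)) - 2*(-1/1777) = -125/(2 + 5/8) + 2/1777 = -125/21/8 + 2/1777 = -125*8/21 + 2/1777 = -1000/21 + 2/1777 = -1776958/37317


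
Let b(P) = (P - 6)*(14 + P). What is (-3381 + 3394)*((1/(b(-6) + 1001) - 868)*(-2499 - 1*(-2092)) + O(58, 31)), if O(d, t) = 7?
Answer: 4156369204/905 ≈ 4.5927e+6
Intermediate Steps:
b(P) = (-6 + P)*(14 + P)
(-3381 + 3394)*((1/(b(-6) + 1001) - 868)*(-2499 - 1*(-2092)) + O(58, 31)) = (-3381 + 3394)*((1/((-84 + (-6)**2 + 8*(-6)) + 1001) - 868)*(-2499 - 1*(-2092)) + 7) = 13*((1/((-84 + 36 - 48) + 1001) - 868)*(-2499 + 2092) + 7) = 13*((1/(-96 + 1001) - 868)*(-407) + 7) = 13*((1/905 - 868)*(-407) + 7) = 13*(-785539/905*(-407) + 7) = 13*(319714373/905 + 7) = 13*(319720708/905) = 4156369204/905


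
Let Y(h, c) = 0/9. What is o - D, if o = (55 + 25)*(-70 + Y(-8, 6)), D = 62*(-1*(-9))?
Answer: -6158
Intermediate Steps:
Y(h, c) = 0 (Y(h, c) = 0*(⅑) = 0)
D = 558 (D = 62*9 = 558)
o = -5600 (o = (55 + 25)*(-70 + 0) = 80*(-70) = -5600)
o - D = -5600 - 1*558 = -5600 - 558 = -6158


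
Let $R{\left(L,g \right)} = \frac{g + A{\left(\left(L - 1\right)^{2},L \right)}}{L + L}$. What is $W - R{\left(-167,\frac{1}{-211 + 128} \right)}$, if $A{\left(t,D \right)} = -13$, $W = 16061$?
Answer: $\frac{222620981}{13861} \approx 16061.0$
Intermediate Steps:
$R{\left(L,g \right)} = \frac{-13 + g}{2 L}$ ($R{\left(L,g \right)} = \frac{g - 13}{L + L} = \frac{-13 + g}{2 L}$)
$W - R{\left(-167,\frac{1}{-211 + 128} \right)} = 16061 - \frac{-13 + \frac{1}{-211 + 128}}{2 \left(-167\right)} = 16061 - \frac{1}{2} \left(- \frac{1}{167}\right) \left(-13 + \frac{1}{-83}\right) = 16061 - \frac{1}{2} \left(- \frac{1}{167}\right) \left(-13 - \frac{1}{83}\right) = 16061 - \frac{1}{2} \left(- \frac{1}{167}\right) \left(- \frac{1080}{83}\right) = 16061 - \frac{540}{13861} = \frac{222620981}{13861}$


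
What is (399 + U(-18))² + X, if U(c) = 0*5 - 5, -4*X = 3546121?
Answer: -2925177/4 ≈ -7.3129e+5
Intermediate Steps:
X = -3546121/4 (X = -¼*3546121 = -3546121/4 ≈ -8.8653e+5)
U(c) = -5 (U(c) = 0 - 5 = -5)
(399 + U(-18))² + X = (399 - 5)² - 3546121/4 = 394² - 3546121/4 = 155236 - 3546121/4 = -2925177/4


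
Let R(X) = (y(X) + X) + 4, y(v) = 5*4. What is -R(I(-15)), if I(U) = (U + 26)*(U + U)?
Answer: 306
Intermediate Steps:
y(v) = 20
I(U) = 2*U*(26 + U) (I(U) = (26 + U)*(2*U) = 2*U*(26 + U))
R(X) = 24 + X (R(X) = (20 + X) + 4 = 24 + X)
-R(I(-15)) = -(24 + 2*(-15)*(26 - 15)) = -(24 + 2*(-15)*11) = -(24 - 330) = -1*(-306) = 306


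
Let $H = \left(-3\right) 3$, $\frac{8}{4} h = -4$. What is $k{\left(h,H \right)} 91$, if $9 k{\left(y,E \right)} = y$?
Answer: $- \frac{182}{9} \approx -20.222$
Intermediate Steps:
$h = -2$ ($h = \frac{1}{2} \left(-4\right) = -2$)
$H = -9$
$k{\left(y,E \right)} = \frac{y}{9}$
$k{\left(h,H \right)} 91 = \frac{1}{9} \left(-2\right) 91 = \left(- \frac{2}{9}\right) 91 = - \frac{182}{9}$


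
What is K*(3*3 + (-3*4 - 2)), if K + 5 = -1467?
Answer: 7360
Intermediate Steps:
K = -1472 (K = -5 - 1467 = -1472)
K*(3*3 + (-3*4 - 2)) = -1472*(3*3 + (-3*4 - 2)) = -1472*(9 + (-12 - 2)) = -1472*(9 - 14) = -1472*(-5) = 7360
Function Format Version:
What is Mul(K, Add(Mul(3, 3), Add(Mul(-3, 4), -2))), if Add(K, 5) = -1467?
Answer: 7360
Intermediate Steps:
K = -1472 (K = Add(-5, -1467) = -1472)
Mul(K, Add(Mul(3, 3), Add(Mul(-3, 4), -2))) = Mul(-1472, Add(Mul(3, 3), Add(Mul(-3, 4), -2))) = Mul(-1472, Add(9, Add(-12, -2))) = Mul(-1472, Add(9, -14)) = Mul(-1472, -5) = 7360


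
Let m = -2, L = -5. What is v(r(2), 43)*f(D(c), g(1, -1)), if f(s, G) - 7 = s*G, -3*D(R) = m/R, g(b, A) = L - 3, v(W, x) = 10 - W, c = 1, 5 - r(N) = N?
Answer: 35/3 ≈ 11.667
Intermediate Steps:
r(N) = 5 - N
g(b, A) = -8 (g(b, A) = -5 - 3 = -8)
D(R) = 2/(3*R) (D(R) = -(-2)/(3*R) = 2/(3*R))
f(s, G) = 7 + G*s (f(s, G) = 7 + s*G = 7 + G*s)
v(r(2), 43)*f(D(c), g(1, -1)) = (10 - (5 - 1*2))*(7 - 16/(3*1)) = (10 - (5 - 2))*(7 - 16/3) = (10 - 1*3)*(7 - 8*⅔) = (10 - 3)*(7 - 16/3) = 7*(5/3) = 35/3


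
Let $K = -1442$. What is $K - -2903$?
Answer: $1461$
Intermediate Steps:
$K - -2903 = -1442 - -2903 = -1442 + 2903 = 1461$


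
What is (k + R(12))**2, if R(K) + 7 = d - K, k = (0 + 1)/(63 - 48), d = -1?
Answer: 89401/225 ≈ 397.34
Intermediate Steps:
k = 1/15 ≈ 0.066667
R(K) = -8 - K (R(K) = -7 + (-1 - K) = -8 - K)
(k + R(12))**2 = (1/15 + (-8 - 1*12))**2 = (1/15 + (-8 - 12))**2 = (1/15 - 20)**2 = (-299/15)**2 = 89401/225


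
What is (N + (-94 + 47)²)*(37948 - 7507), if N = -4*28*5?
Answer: 50197209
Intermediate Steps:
N = -560 (N = -112*5 = -560)
(N + (-94 + 47)²)*(37948 - 7507) = (-560 + (-94 + 47)²)*(37948 - 7507) = (-560 + (-47)²)*30441 = (-560 + 2209)*30441 = 1649*30441 = 50197209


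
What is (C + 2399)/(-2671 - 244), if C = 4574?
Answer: -6973/2915 ≈ -2.3921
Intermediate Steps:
(C + 2399)/(-2671 - 244) = (4574 + 2399)/(-2671 - 244) = 6973/(-2915) = 6973*(-1/2915) = -6973/2915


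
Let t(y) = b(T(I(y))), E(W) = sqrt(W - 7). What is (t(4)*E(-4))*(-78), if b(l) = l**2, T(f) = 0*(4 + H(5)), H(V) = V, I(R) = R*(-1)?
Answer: 0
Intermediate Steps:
I(R) = -R
T(f) = 0 (T(f) = 0*(4 + 5) = 0*9 = 0)
E(W) = sqrt(-7 + W)
t(y) = 0 (t(y) = 0**2 = 0)
(t(4)*E(-4))*(-78) = (0*sqrt(-7 - 4))*(-78) = (0*sqrt(-11))*(-78) = (0*(I*sqrt(11)))*(-78) = 0*(-78) = 0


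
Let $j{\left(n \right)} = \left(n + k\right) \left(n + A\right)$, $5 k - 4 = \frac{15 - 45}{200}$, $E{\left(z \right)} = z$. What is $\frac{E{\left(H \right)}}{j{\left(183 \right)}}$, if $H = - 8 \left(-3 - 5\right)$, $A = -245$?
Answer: $- \frac{3200}{569687} \approx -0.0056171$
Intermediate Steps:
$H = 64$ ($H = \left(-8\right) \left(-8\right) = 64$)
$k = \frac{77}{100}$ ($k = \frac{4}{5} + \frac{\left(15 - 45\right) \frac{1}{200}}{5} = \frac{4}{5} + \frac{\left(-30\right) \frac{1}{200}}{5} = \frac{4}{5} + \frac{1}{5} \left(- \frac{3}{20}\right) = \frac{4}{5} - \frac{3}{100} = \frac{77}{100} \approx 0.77$)
$j{\left(n \right)} = \left(-245 + n\right) \left(\frac{77}{100} + n\right)$ ($j{\left(n \right)} = \left(n + \frac{77}{100}\right) \left(n - 245\right) = \left(\frac{77}{100} + n\right) \left(-245 + n\right) = \left(-245 + n\right) \left(\frac{77}{100} + n\right)$)
$\frac{E{\left(H \right)}}{j{\left(183 \right)}} = \frac{64}{- \frac{3773}{20} + 183^{2} - \frac{4469409}{100}} = \frac{64}{- \frac{3773}{20} + 33489 - \frac{4469409}{100}} = \frac{64}{- \frac{569687}{50}} = 64 \left(- \frac{50}{569687}\right) = - \frac{3200}{569687}$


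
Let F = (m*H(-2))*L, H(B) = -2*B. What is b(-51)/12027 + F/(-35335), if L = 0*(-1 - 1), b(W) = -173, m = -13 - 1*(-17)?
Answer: -173/12027 ≈ -0.014384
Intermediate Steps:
m = 4 (m = -13 + 17 = 4)
L = 0 (L = 0*(-2) = 0)
F = 0 (F = (4*(-2*(-2)))*0 = (4*4)*0 = 16*0 = 0)
b(-51)/12027 + F/(-35335) = -173/12027 + 0/(-35335) = -173*1/12027 + 0*(-1/35335) = -173/12027 + 0 = -173/12027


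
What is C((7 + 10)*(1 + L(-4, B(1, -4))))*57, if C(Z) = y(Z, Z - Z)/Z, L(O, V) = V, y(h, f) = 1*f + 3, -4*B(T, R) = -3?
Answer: 684/119 ≈ 5.7479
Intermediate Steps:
B(T, R) = ¾ (B(T, R) = -¼*(-3) = ¾)
y(h, f) = 3 + f (y(h, f) = f + 3 = 3 + f)
C(Z) = 3/Z (C(Z) = (3 + (Z - Z))/Z = (3 + 0)/Z = 3/Z)
C((7 + 10)*(1 + L(-4, B(1, -4))))*57 = (3/(((7 + 10)*(1 + ¾))))*57 = (3/((17*(7/4))))*57 = (3/(119/4))*57 = (3*(4/119))*57 = (12/119)*57 = 684/119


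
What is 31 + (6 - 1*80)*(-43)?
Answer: 3213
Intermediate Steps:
31 + (6 - 1*80)*(-43) = 31 + (6 - 80)*(-43) = 31 - 74*(-43) = 31 + 3182 = 3213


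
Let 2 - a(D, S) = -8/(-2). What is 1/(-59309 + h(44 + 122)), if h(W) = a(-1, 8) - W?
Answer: -1/59477 ≈ -1.6813e-5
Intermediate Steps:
a(D, S) = -2 (a(D, S) = 2 - (-8)/(-2) = 2 - (-8)*(-1)/2 = 2 - 1*4 = 2 - 4 = -2)
h(W) = -2 - W
1/(-59309 + h(44 + 122)) = 1/(-59309 + (-2 - (44 + 122))) = 1/(-59309 + (-2 - 1*166)) = 1/(-59309 + (-2 - 166)) = 1/(-59309 - 168) = 1/(-59477) = -1/59477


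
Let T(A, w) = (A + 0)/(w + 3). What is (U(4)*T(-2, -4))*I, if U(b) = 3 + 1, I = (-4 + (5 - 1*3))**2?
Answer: 32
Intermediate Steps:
I = 4 (I = (-4 + (5 - 3))**2 = (-4 + 2)**2 = (-2)**2 = 4)
U(b) = 4
T(A, w) = A/(3 + w)
(U(4)*T(-2, -4))*I = (4*(-2/(3 - 4)))*4 = (4*(-2/(-1)))*4 = (4*(-2*(-1)))*4 = (4*2)*4 = 8*4 = 32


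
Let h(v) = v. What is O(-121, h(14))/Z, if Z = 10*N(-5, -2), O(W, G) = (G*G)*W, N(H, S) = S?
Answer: 5929/5 ≈ 1185.8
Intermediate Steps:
O(W, G) = W*G**2 (O(W, G) = G**2*W = W*G**2)
Z = -20 (Z = 10*(-2) = -20)
O(-121, h(14))/Z = -121*14**2/(-20) = -121*196*(-1/20) = -23716*(-1/20) = 5929/5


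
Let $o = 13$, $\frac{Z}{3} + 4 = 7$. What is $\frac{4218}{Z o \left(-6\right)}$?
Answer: $- \frac{703}{117} \approx -6.0085$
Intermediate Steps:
$Z = 9$ ($Z = -12 + 3 \cdot 7 = -12 + 21 = 9$)
$\frac{4218}{Z o \left(-6\right)} = \frac{4218}{9 \cdot 13 \left(-6\right)} = \frac{4218}{117 \left(-6\right)} = \frac{4218}{-702} = 4218 \left(- \frac{1}{702}\right) = - \frac{703}{117}$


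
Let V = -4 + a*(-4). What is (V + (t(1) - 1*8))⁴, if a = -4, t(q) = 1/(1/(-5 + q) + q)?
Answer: 65536/81 ≈ 809.09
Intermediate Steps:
t(q) = 1/(q + 1/(-5 + q))
V = 12 (V = -4 - 4*(-4) = -4 + 16 = 12)
(V + (t(1) - 1*8))⁴ = (12 + ((-5 + 1)/(1 + 1² - 5*1) - 1*8))⁴ = (12 + (-4/(1 + 1 - 5) - 8))⁴ = (12 + (-4/(-3) - 8))⁴ = (12 + (-⅓*(-4) - 8))⁴ = (12 + (4/3 - 8))⁴ = (12 - 20/3)⁴ = (16/3)⁴ = 65536/81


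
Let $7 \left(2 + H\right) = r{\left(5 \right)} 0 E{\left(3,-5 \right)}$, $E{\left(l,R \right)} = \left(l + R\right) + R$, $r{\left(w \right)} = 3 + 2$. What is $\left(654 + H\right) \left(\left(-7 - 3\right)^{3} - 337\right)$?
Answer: $-871724$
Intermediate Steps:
$r{\left(w \right)} = 5$
$E{\left(l,R \right)} = l + 2 R$ ($E{\left(l,R \right)} = \left(R + l\right) + R = l + 2 R$)
$H = -2$ ($H = -2 + \frac{5 \cdot 0 \left(3 + 2 \left(-5\right)\right)}{7} = -2 + \frac{0 \left(3 - 10\right)}{7} = -2 + \frac{0 \left(-7\right)}{7} = -2 + \frac{1}{7} \cdot 0 = -2 + 0 = -2$)
$\left(654 + H\right) \left(\left(-7 - 3\right)^{3} - 337\right) = \left(654 - 2\right) \left(\left(-7 - 3\right)^{3} - 337\right) = 652 \left(\left(-10\right)^{3} - 337\right) = 652 \left(-1000 - 337\right) = 652 \left(-1337\right) = -871724$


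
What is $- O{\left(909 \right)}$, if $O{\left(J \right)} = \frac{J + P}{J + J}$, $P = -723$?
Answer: $- \frac{31}{303} \approx -0.10231$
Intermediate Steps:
$O{\left(J \right)} = \frac{-723 + J}{2 J}$ ($O{\left(J \right)} = \frac{J - 723}{J + J} = \frac{-723 + J}{2 J}$)
$- O{\left(909 \right)} = - \frac{-723 + 909}{2 \cdot 909} = - \frac{186}{2 \cdot 909} = \left(-1\right) \frac{31}{303} = - \frac{31}{303}$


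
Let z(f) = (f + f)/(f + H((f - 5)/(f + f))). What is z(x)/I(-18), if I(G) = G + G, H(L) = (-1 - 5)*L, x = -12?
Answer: -8/195 ≈ -0.041026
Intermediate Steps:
H(L) = -6*L
z(f) = 2*f/(f - 3*(-5 + f)/f) (z(f) = (f + f)/(f - 6*(f - 5)/(f + f)) = (2*f)/(f - 6*(-5 + f)/(2*f)) = (2*f)/(f - 6*(-5 + f)*1/(2*f)) = (2*f)/(f - 3*(-5 + f)/f) = 2*f/(f - 3*(-5 + f)/f))
I(G) = 2*G
z(x)/I(-18) = (2*(-12)²/(15 + (-12)² - 3*(-12)))/((2*(-18))) = (2*144/(15 + 144 + 36))/(-36) = (2*144/195)*(-1/36) = (2*144*(1/195))*(-1/36) = (96/65)*(-1/36) = -8/195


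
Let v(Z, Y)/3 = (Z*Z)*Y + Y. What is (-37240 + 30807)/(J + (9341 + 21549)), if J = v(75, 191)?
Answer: -6433/3254588 ≈ -0.0019766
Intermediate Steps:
v(Z, Y) = 3*Y + 3*Y*Z² (v(Z, Y) = 3*((Z*Z)*Y + Y) = 3*(Z²*Y + Y) = 3*(Y*Z² + Y) = 3*(Y + Y*Z²) = 3*Y + 3*Y*Z²)
J = 3223698 (J = 3*191*(1 + 75²) = 3*191*(1 + 5625) = 3*191*5626 = 3223698)
(-37240 + 30807)/(J + (9341 + 21549)) = (-37240 + 30807)/(3223698 + (9341 + 21549)) = -6433/(3223698 + 30890) = -6433/3254588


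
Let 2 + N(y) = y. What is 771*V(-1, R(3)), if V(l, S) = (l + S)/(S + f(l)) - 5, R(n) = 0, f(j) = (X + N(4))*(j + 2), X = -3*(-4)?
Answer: -54741/14 ≈ -3910.1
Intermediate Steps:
N(y) = -2 + y
X = 12
f(j) = 28 + 14*j (f(j) = (12 + (-2 + 4))*(j + 2) = (12 + 2)*(2 + j) = 14*(2 + j) = 28 + 14*j)
V(l, S) = -5 + (S + l)/(28 + S + 14*l) (V(l, S) = (l + S)/(S + (28 + 14*l)) - 5 = (S + l)/(28 + S + 14*l) - 5 = -5 + (S + l)/(28 + S + 14*l))
771*V(-1, R(3)) = 771*((-140 - 69*(-1) - 4*0)/(28 + 0 + 14*(-1))) = 771*((-140 + 69 + 0)/(28 + 0 - 14)) = 771*(-71/14) = -54741/14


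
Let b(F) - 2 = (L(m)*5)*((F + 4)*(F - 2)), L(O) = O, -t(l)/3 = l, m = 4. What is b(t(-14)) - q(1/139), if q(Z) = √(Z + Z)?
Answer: 36802 - √278/139 ≈ 36802.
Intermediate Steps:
t(l) = -3*l
b(F) = 2 + 20*(-2 + F)*(4 + F) (b(F) = 2 + (4*5)*((F + 4)*(F - 2)) = 2 + 20*((4 + F)*(-2 + F)) = 2 + 20*((-2 + F)*(4 + F)) = 2 + 20*(-2 + F)*(4 + F))
q(Z) = √2*√Z (q(Z) = √(2*Z) = √2*√Z)
b(t(-14)) - q(1/139) = (-158 + 20*(-3*(-14))² + 40*(-3*(-14))) - √2*√(1/139) = (-158 + 20*42² + 40*42) - √2*√(1/139) = (-158 + 20*1764 + 1680) - √2*√139/139 = (-158 + 35280 + 1680) - √278/139 = 36802 - √278/139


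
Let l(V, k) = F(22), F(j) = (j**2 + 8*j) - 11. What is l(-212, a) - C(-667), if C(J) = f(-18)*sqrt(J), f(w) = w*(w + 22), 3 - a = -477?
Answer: 649 + 72*I*sqrt(667) ≈ 649.0 + 1859.5*I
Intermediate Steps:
a = 480 (a = 3 - 1*(-477) = 3 + 477 = 480)
f(w) = w*(22 + w)
F(j) = -11 + j**2 + 8*j
l(V, k) = 649 (l(V, k) = -11 + 22**2 + 8*22 = -11 + 484 + 176 = 649)
C(J) = -72*sqrt(J) (C(J) = (-18*(22 - 18))*sqrt(J) = (-18*4)*sqrt(J) = -72*sqrt(J))
l(-212, a) - C(-667) = 649 - (-72)*sqrt(-667) = 649 - (-72)*I*sqrt(667) = 649 + 72*I*sqrt(667)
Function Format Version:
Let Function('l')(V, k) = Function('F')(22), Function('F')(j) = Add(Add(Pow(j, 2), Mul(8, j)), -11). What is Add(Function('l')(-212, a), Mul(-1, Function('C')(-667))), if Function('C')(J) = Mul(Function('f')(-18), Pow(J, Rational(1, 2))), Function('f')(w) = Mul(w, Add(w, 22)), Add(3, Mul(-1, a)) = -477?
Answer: Add(649, Mul(72, I, Pow(667, Rational(1, 2)))) ≈ Add(649.00, Mul(1859.5, I))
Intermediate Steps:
a = 480 (a = Add(3, Mul(-1, -477)) = Add(3, 477) = 480)
Function('f')(w) = Mul(w, Add(22, w))
Function('F')(j) = Add(-11, Pow(j, 2), Mul(8, j))
Function('l')(V, k) = 649 (Function('l')(V, k) = Add(-11, Pow(22, 2), Mul(8, 22)) = Add(-11, 484, 176) = 649)
Function('C')(J) = Mul(-72, Pow(J, Rational(1, 2))) (Function('C')(J) = Mul(Mul(-18, Add(22, -18)), Pow(J, Rational(1, 2))) = Mul(Mul(-18, 4), Pow(J, Rational(1, 2))) = Mul(-72, Pow(J, Rational(1, 2))))
Add(Function('l')(-212, a), Mul(-1, Function('C')(-667))) = Add(649, Mul(-1, Mul(-72, Pow(-667, Rational(1, 2))))) = Add(649, Mul(-1, Mul(-72, Mul(I, Pow(667, Rational(1, 2)))))) = Add(649, Mul(-1, Mul(-72, I, Pow(667, Rational(1, 2))))) = Add(649, Mul(72, I, Pow(667, Rational(1, 2))))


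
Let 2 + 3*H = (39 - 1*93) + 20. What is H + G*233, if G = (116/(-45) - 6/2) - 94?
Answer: -1044613/45 ≈ -23214.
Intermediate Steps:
H = -12 (H = -⅔ + ((39 - 1*93) + 20)/3 = -⅔ + ((39 - 93) + 20)/3 = -⅔ + (-54 + 20)/3 = -⅔ + (⅓)*(-34) = -⅔ - 34/3 = -12)
G = -4481/45 (G = (116*(-1/45) - 6*½) - 94 = (-116/45 - 3) - 94 = -251/45 - 94 = -4481/45 ≈ -99.578)
H + G*233 = -12 - 4481/45*233 = -12 - 1044073/45 = -1044613/45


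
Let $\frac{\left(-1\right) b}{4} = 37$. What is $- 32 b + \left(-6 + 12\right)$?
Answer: $4742$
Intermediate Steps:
$b = -148$ ($b = \left(-4\right) 37 = -148$)
$- 32 b + \left(-6 + 12\right) = \left(-32\right) \left(-148\right) + \left(-6 + 12\right) = 4736 + 6 = 4742$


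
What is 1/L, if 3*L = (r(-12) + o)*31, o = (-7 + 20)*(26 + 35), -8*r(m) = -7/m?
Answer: 288/2359751 ≈ 0.00012205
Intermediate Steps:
r(m) = 7/(8*m) (r(m) = -(-7)/(8*m) = 7/(8*m))
o = 793 (o = 13*61 = 793)
L = 2359751/288 (L = (((7/8)/(-12) + 793)*31)/3 = (((7/8)*(-1/12) + 793)*31)/3 = ((-7/96 + 793)*31)/3 = ((76121/96)*31)/3 = (⅓)*(2359751/96) = 2359751/288 ≈ 8193.6)
1/L = 1/(2359751/288) = 288/2359751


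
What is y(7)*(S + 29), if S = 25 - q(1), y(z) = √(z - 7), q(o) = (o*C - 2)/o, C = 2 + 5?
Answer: 0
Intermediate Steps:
C = 7
q(o) = (-2 + 7*o)/o (q(o) = (o*7 - 2)/o = (7*o - 2)/o = (-2 + 7*o)/o)
y(z) = √(-7 + z)
S = 20 (S = 25 - (7 - 2/1) = 25 - (7 - 2*1) = 25 - (7 - 2) = 25 - 1*5 = 25 - 5 = 20)
y(7)*(S + 29) = √(-7 + 7)*(20 + 29) = √0*49 = 0*49 = 0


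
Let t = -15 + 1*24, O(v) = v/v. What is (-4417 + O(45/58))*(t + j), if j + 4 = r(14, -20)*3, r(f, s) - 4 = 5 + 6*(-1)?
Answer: -61824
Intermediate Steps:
r(f, s) = 3 (r(f, s) = 4 + (5 + 6*(-1)) = 4 + (5 - 6) = 4 - 1 = 3)
O(v) = 1
t = 9 (t = -15 + 24 = 9)
j = 5 (j = -4 + 3*3 = -4 + 9 = 5)
(-4417 + O(45/58))*(t + j) = (-4417 + 1)*(9 + 5) = -4416*14 = -61824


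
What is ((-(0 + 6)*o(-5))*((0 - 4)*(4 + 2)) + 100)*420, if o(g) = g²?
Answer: 1554000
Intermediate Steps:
((-(0 + 6)*o(-5))*((0 - 4)*(4 + 2)) + 100)*420 = ((-(0 + 6)*(-5)²)*((0 - 4)*(4 + 2)) + 100)*420 = ((-6*25)*(-4*6) + 100)*420 = (-1*150*(-24) + 100)*420 = (-150*(-24) + 100)*420 = (3600 + 100)*420 = 3700*420 = 1554000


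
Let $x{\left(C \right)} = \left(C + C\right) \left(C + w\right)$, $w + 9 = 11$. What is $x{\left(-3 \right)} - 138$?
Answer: $-132$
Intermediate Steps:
$w = 2$ ($w = -9 + 11 = 2$)
$x{\left(C \right)} = 2 C \left(2 + C\right)$ ($x{\left(C \right)} = \left(C + C\right) \left(C + 2\right) = 2 C \left(2 + C\right)$)
$x{\left(-3 \right)} - 138 = 2 \left(-3\right) \left(2 - 3\right) - 138 = 2 \left(-3\right) \left(-1\right) - 138 = 6 - 138 = -132$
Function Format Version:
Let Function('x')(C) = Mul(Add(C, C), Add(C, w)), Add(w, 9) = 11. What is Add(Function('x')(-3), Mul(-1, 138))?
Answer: -132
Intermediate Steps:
w = 2 (w = Add(-9, 11) = 2)
Function('x')(C) = Mul(2, C, Add(2, C)) (Function('x')(C) = Mul(Add(C, C), Add(C, 2)) = Mul(Mul(2, C), Add(2, C)) = Mul(2, C, Add(2, C)))
Add(Function('x')(-3), Mul(-1, 138)) = Add(Mul(2, -3, Add(2, -3)), Mul(-1, 138)) = Add(Mul(2, -3, -1), -138) = Add(6, -138) = -132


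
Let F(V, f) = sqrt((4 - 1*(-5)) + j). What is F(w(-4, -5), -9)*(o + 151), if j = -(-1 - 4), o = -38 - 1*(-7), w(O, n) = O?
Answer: 120*sqrt(14) ≈ 449.00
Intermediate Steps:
o = -31 (o = -38 + 7 = -31)
j = 5 (j = -1*(-5) = 5)
F(V, f) = sqrt(14) (F(V, f) = sqrt((4 - 1*(-5)) + 5) = sqrt((4 + 5) + 5) = sqrt(9 + 5) = sqrt(14))
F(w(-4, -5), -9)*(o + 151) = sqrt(14)*(-31 + 151) = sqrt(14)*120 = 120*sqrt(14)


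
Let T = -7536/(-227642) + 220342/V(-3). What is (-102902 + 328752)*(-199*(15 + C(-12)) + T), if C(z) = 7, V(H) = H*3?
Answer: -6677094424925200/1024389 ≈ -6.5181e+9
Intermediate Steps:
V(H) = 3*H
T = -25079512870/1024389 (T = -7536/(-227642) + 220342/((3*(-3))) = -7536*(-1/227642) + 220342/(-9) = 3768/113821 + 220342*(-⅑) = 3768/113821 - 220342/9 = -25079512870/1024389 ≈ -24482.)
(-102902 + 328752)*(-199*(15 + C(-12)) + T) = (-102902 + 328752)*(-199*(15 + 7) - 25079512870/1024389) = 225850*(-199*22 - 25079512870/1024389) = 225850*(-4378 - 25079512870/1024389) = 225850*(-29564287912/1024389) = -6677094424925200/1024389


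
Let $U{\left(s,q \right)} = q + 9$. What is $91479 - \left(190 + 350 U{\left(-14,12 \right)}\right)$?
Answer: $83939$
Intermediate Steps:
$U{\left(s,q \right)} = 9 + q$
$91479 - \left(190 + 350 U{\left(-14,12 \right)}\right) = 91479 - \left(190 + 350 \left(9 + 12\right)\right) = 91479 - \left(190 + 350 \cdot 21\right) = 91479 - \left(190 + 7350\right) = 91479 - 7540 = 83939$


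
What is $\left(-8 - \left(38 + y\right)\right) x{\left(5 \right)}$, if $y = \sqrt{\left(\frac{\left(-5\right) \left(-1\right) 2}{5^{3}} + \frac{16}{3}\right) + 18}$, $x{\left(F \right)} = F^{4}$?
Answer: $-28750 - \frac{250 \sqrt{1317}}{3} \approx -31774.0$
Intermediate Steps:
$y = \frac{2 \sqrt{1317}}{15}$ ($y = \sqrt{\left(\frac{5 \cdot 2}{125} + 16 \cdot \frac{1}{3}\right) + 18} = \sqrt{\left(10 \cdot \frac{1}{125} + \frac{16}{3}\right) + 18} = \sqrt{\left(\frac{2}{25} + \frac{16}{3}\right) + 18} = \sqrt{\frac{406}{75} + 18} = \sqrt{\frac{1756}{75}} = \frac{2 \sqrt{1317}}{15} \approx 4.8387$)
$\left(-8 - \left(38 + y\right)\right) x{\left(5 \right)} = \left(-8 - \left(38 + \frac{2 \sqrt{1317}}{15}\right)\right) 5^{4} = \left(-8 - \left(38 + \frac{2 \sqrt{1317}}{15}\right)\right) 625 = \left(-46 - \frac{2 \sqrt{1317}}{15}\right) 625 = -28750 - \frac{250 \sqrt{1317}}{3}$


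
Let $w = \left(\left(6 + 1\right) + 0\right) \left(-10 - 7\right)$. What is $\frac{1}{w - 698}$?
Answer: $- \frac{1}{817} \approx -0.001224$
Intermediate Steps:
$w = -119$ ($w = \left(7 + 0\right) \left(-17\right) = 7 \left(-17\right) = -119$)
$\frac{1}{w - 698} = \frac{1}{-119 - 698} = \frac{1}{-817} = - \frac{1}{817}$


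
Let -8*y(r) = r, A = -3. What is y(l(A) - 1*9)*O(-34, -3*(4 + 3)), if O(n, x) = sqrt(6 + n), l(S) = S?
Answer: 3*I*sqrt(7) ≈ 7.9373*I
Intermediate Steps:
y(r) = -r/8
y(l(A) - 1*9)*O(-34, -3*(4 + 3)) = (-(-3 - 1*9)/8)*sqrt(6 - 34) = (-(-3 - 9)/8)*sqrt(-28) = (-1/8*(-12))*(2*I*sqrt(7)) = 3*(2*I*sqrt(7))/2 = 3*I*sqrt(7)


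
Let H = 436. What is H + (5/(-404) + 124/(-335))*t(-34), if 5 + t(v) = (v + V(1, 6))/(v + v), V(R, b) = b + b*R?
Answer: 2014511749/4601560 ≈ 437.79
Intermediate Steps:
V(R, b) = b + R*b
t(v) = -5 + (12 + v)/(2*v) (t(v) = -5 + (v + 6*(1 + 1))/(v + v) = -5 + (v + 6*2)/((2*v)) = -5 + (v + 12)*(1/(2*v)) = -5 + (12 + v)*(1/(2*v)) = -5 + (12 + v)/(2*v))
H + (5/(-404) + 124/(-335))*t(-34) = 436 + (5/(-404) + 124/(-335))*(-9/2 + 6/(-34)) = 436 + (5*(-1/404) + 124*(-1/335))*(-9/2 + 6*(-1/34)) = 436 + (-5/404 - 124/335)*(-9/2 - 3/17) = 436 - 51771/135340*(-159/34) = 436 + 8231589/4601560 = 2014511749/4601560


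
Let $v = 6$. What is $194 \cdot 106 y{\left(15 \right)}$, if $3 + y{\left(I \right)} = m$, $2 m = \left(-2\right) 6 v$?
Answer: $-801996$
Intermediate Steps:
$m = -36$ ($m = \frac{\left(-2\right) 6 \cdot 6}{2} = \frac{\left(-12\right) 6}{2} = \frac{1}{2} \left(-72\right) = -36$)
$y{\left(I \right)} = -39$ ($y{\left(I \right)} = -3 - 36 = -39$)
$194 \cdot 106 y{\left(15 \right)} = 194 \cdot 106 \left(-39\right) = 20564 \left(-39\right) = -801996$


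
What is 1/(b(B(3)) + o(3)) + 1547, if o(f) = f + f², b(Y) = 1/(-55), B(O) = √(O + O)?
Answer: 1019528/659 ≈ 1547.1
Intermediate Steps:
B(O) = √2*√O (B(O) = √(2*O) = √2*√O)
b(Y) = -1/55
1/(b(B(3)) + o(3)) + 1547 = 1/(-1/55 + 3*(1 + 3)) + 1547 = 1/(-1/55 + 3*4) + 1547 = 1/(-1/55 + 12) + 1547 = 1/(659/55) + 1547 = 55/659 + 1547 = 1019528/659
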